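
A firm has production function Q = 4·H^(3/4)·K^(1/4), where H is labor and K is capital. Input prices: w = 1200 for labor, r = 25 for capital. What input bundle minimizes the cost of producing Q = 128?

H* = 16, K* = 256

Cost minimization requires the marginal rate of technical substitution to equal the input-price ratio: MP_H/MP_K = w/r.
Here MP_H/MP_K = (3/4)·(K/H)/(1/4) = 3·(K/H). Setting this equal to 1200/25 = 48 gives K = 16H.
Substituting into Q = 128: 4·H^(3/4)·(16H)^(1/4) = 128.
Solving, H = 16 and K = 256.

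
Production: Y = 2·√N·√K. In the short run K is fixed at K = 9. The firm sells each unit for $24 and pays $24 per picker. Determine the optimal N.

N* = 9

With K = 9, MP_N = (1/2)·2·N^(-1/2)·9^(1/2) = 3·N^(-1/2).
Profit maximization for a price taker requires P·MP_N = w: 24·3·N^(-1/2) = 24.
So N^(-1/2) = 1/3, which gives N = 9.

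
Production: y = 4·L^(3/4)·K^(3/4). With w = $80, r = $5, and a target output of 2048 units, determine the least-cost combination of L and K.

Cost minimization requires the marginal rate of technical substitution to equal the input-price ratio: MP_L/MP_K = w/r.
Here MP_L/MP_K = (3/4)·(K/L)/(3/4) = (K/L). Setting this equal to 80/5 = 16 gives K = 16L.
Substituting into y = 2048: 4·L^(3/4)·(16L)^(3/4) = 2048.
Solving, L = 16 and K = 256.

L* = 16, K* = 256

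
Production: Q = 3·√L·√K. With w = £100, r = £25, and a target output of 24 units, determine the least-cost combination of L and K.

L* = 4, K* = 16

Cost minimization requires the marginal rate of technical substitution to equal the input-price ratio: MP_L/MP_K = w/r.
Here MP_L/MP_K = (1/2)·(K/L)/(1/2) = (K/L). Setting this equal to 100/25 = 4 gives K = 4L.
Substituting into Q = 24: 3·L^(1/2)·(4L)^(1/2) = 24.
Solving, L = 4 and K = 16.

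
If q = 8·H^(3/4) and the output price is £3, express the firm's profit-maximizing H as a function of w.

MP_H = (3/4)·8·H^(-1/4) = 6·H^(-1/4).
Setting P·MP_H = w: 18·H^(-1/4) = w.
Solving for H: H^(-1/4) = w/18, so H = (18/w)^(4).

H(w) = 104976/w^(4)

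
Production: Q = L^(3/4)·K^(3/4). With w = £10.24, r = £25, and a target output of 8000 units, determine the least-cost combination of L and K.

L* = 625, K* = 256

Cost minimization requires the marginal rate of technical substitution to equal the input-price ratio: MP_L/MP_K = w/r.
Here MP_L/MP_K = (3/4)·(K/L)/(3/4) = (K/L). Setting this equal to 10.24/25 = 0.4096 gives K = 0.4096L.
Substituting into Q = 8000: L^(3/4)·(0.4096L)^(3/4) = 8000.
Solving, L = 625 and K = 256.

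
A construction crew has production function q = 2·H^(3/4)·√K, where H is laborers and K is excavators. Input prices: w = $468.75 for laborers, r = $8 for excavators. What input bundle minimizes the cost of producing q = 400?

H* = 16, K* = 625

Cost minimization requires the marginal rate of technical substitution to equal the input-price ratio: MP_H/MP_K = w/r.
Here MP_H/MP_K = (3/4)·(K/H)/(1/2) = 1.5·(K/H). Setting this equal to 468.75/8 = 58.59375 gives K = 39.0625H.
Substituting into q = 400: 2·H^(3/4)·(39.0625H)^(1/2) = 400.
Solving, H = 16 and K = 625.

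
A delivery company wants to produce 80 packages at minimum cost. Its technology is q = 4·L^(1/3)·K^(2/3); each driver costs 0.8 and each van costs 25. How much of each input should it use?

L* = 125, K* = 8

Cost minimization requires the marginal rate of technical substitution to equal the input-price ratio: MP_L/MP_K = w/r.
Here MP_L/MP_K = (1/3)·(K/L)/(2/3) = 0.5·(K/L). Setting this equal to 0.8/25 = 0.032 gives K = 0.064L.
Substituting into q = 80: 4·L^(1/3)·(0.064L)^(2/3) = 80.
Solving, L = 125 and K = 8.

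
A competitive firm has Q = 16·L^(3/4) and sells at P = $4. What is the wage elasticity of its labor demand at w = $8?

ε = -4

MP_L = (3/4)·16·L^(-1/4), so P·MP_L = w gives 48·L^(-1/4) = w.
Solving, L(w) = (48/w)^(4). This is a constant-elasticity form: L ∝ w^(−4), so ε = −4.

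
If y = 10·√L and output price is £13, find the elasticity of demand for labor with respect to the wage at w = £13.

MP_L = (1/2)·10·L^(-1/2), so P·MP_L = w gives 65·L^(-1/2) = w.
Solving, L(w) = (65/w)^(2). This is a constant-elasticity form: L ∝ w^(−2), so ε = −2.

ε = -2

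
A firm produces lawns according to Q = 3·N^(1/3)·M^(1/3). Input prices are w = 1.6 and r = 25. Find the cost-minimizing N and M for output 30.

Cost minimization requires the marginal rate of technical substitution to equal the input-price ratio: MP_N/MP_M = w/r.
Here MP_N/MP_M = (1/3)·(M/N)/(1/3) = (M/N). Setting this equal to 1.6/25 = 0.064 gives M = 0.064N.
Substituting into Q = 30: 3·N^(1/3)·(0.064N)^(1/3) = 30.
Solving, N = 125 and M = 8.

N* = 125, M* = 8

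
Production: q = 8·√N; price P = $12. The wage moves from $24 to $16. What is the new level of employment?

N* = 9

From P·MP_N = w with MP_N = 4·N^(-1/2), the labor demand is N(w) = (48/w)^(2).
At w = 24: N = 4. At w = 16: N = 9.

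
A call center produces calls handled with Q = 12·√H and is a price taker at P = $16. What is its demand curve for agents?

MP_H = (1/2)·12·H^(-1/2) = 6·H^(-1/2).
Setting P·MP_H = w: 96·H^(-1/2) = w.
Solving for H: H^(-1/2) = w/96, so H = (96/w)^(2).

H(w) = 9216/w²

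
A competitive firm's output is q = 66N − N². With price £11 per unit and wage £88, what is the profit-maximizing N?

The marginal product of N is MP_N = 66 − 2N.
A price-taking firm hires until the value of the marginal product equals the wage: P·MP_N = w, so 11·(66 − 2N) = 88.
Then 66 − 2N = 8, giving N = 29.

N* = 29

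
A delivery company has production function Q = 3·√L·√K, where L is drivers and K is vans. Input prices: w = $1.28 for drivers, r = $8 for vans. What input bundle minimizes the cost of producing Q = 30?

Cost minimization requires the marginal rate of technical substitution to equal the input-price ratio: MP_L/MP_K = w/r.
Here MP_L/MP_K = (1/2)·(K/L)/(1/2) = (K/L). Setting this equal to 1.28/8 = 0.16 gives K = 0.16L.
Substituting into Q = 30: 3·L^(1/2)·(0.16L)^(1/2) = 30.
Solving, L = 25 and K = 4.

L* = 25, K* = 4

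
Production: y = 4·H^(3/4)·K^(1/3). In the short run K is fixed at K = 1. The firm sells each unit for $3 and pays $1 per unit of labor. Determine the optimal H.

With K = 1, MP_H = (3/4)·4·H^(-1/4)·1^(1/3) = 3·H^(-1/4).
Profit maximization for a price taker requires P·MP_H = w: 3·3·H^(-1/4) = 1.
So H^(-1/4) = 1/9, which gives H = 6561.

H* = 6561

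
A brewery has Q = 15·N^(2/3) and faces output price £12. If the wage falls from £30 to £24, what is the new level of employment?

N* = 125

From P·MP_N = w with MP_N = 10·N^(-1/3), the labor demand is N(w) = (120/w)^(3).
At w = 30: N = 64. At w = 24: N = 125.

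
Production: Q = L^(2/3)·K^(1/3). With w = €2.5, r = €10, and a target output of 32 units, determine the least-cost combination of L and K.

L* = 64, K* = 8

Cost minimization requires the marginal rate of technical substitution to equal the input-price ratio: MP_L/MP_K = w/r.
Here MP_L/MP_K = (2/3)·(K/L)/(1/3) = 2·(K/L). Setting this equal to 2.5/10 = 0.25 gives K = 0.125L.
Substituting into Q = 32: L^(2/3)·(0.125L)^(1/3) = 32.
Solving, L = 64 and K = 8.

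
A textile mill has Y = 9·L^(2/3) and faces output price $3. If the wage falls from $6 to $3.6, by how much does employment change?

ΔL = 98

From P·MP_L = w with MP_L = 6·L^(-1/3), the labor demand is L(w) = (18/w)^(3).
At w = 6: L = 27. At w = 3.6: L = 125.
ΔL = 125 − 27 = 98.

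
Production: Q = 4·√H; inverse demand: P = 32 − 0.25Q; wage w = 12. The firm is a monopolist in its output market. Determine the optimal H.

Marginal revenue from the inverse demand is MR = 32 − 0.5Q.
The marginal product is MP_H = 2·H^(-1/2).
A monopolist hires until marginal revenue product equals the wage: MR·MP_H = w.
At H, Q = 4·√H. Substituting and solving: (32 − 2·√H)·2·H^(-1/2) = 12 gives H = 16.

H* = 16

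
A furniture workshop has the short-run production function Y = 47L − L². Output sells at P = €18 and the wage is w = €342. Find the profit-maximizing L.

The marginal product of L is MP_L = 47 − 2L.
A price-taking firm hires until the value of the marginal product equals the wage: P·MP_L = w, so 18·(47 − 2L) = 342.
Then 47 − 2L = 19, giving L = 14.

L* = 14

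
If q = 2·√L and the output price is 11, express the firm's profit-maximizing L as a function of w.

MP_L = (1/2)·2·L^(-1/2) = L^(-1/2).
Setting P·MP_L = w: 11·L^(-1/2) = w.
Solving for L: L^(-1/2) = w/11, so L = (11/w)^(2).

L(w) = 121/w²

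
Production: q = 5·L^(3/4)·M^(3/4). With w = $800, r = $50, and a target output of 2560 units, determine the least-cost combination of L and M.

L* = 16, M* = 256

Cost minimization requires the marginal rate of technical substitution to equal the input-price ratio: MP_L/MP_M = w/r.
Here MP_L/MP_M = (3/4)·(M/L)/(3/4) = (M/L). Setting this equal to 800/50 = 16 gives M = 16L.
Substituting into q = 2560: 5·L^(3/4)·(16L)^(3/4) = 2560.
Solving, L = 16 and M = 256.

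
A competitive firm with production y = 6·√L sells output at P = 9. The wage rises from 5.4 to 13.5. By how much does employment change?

From P·MP_L = w with MP_L = 3·L^(-1/2), the labor demand is L(w) = (27/w)^(2).
At w = 5.4: L = 25. At w = 13.5: L = 4.
ΔL = 4 − 25 = -21.

ΔL = -21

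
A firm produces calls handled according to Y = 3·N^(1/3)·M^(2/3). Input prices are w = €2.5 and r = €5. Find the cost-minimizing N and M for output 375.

N* = 125, M* = 125

Cost minimization requires the marginal rate of technical substitution to equal the input-price ratio: MP_N/MP_M = w/r.
Here MP_N/MP_M = (1/3)·(M/N)/(2/3) = 0.5·(M/N). Setting this equal to 2.5/5 = 0.5 gives M = N.
Substituting into Y = 375: 3·N^(1/3)·(N)^(2/3) = 375.
Solving, N = 125 and M = 125.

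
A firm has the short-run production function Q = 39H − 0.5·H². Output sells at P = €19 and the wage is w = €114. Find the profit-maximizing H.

The marginal product of H is MP_H = 39 − H.
A price-taking firm hires until the value of the marginal product equals the wage: P·MP_H = w, so 19·(39 − H) = 114.
Then 39 − H = 6, giving H = 33.

H* = 33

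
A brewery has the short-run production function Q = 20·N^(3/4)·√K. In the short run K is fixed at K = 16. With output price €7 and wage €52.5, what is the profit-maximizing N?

With K = 16, MP_N = (3/4)·20·N^(-1/4)·16^(1/2) = 60·N^(-1/4).
Profit maximization for a price taker requires P·MP_N = w: 7·60·N^(-1/4) = 52.5.
So N^(-1/4) = 0.125, which gives N = 4096.

N* = 4096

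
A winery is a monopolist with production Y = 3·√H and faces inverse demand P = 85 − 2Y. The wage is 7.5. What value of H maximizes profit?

Marginal revenue from the inverse demand is MR = 85 − 4Y.
The marginal product is MP_H = 1.5·H^(-1/2).
A monopolist hires until marginal revenue product equals the wage: MR·MP_H = w.
At H, Y = 3·√H. Substituting and solving: (85 − 12·√H)·1.5·H^(-1/2) = 7.5 gives H = 25.

H* = 25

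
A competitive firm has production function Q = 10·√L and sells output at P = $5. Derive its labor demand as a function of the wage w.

MP_L = (1/2)·10·L^(-1/2) = 5·L^(-1/2).
Setting P·MP_L = w: 25·L^(-1/2) = w.
Solving for L: L^(-1/2) = w/25, so L = (25/w)^(2).

L(w) = 625/w²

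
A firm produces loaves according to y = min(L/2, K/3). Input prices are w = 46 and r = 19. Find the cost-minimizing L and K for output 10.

With a fixed-proportions technology, the cost-minimizing bundle uses no slack in either input: L/2 = K/3 = y.
So L = 2·10 = 20 and K = 3·10 = 30.

L* = 20, K* = 30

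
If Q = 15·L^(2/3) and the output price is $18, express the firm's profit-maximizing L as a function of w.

MP_L = (2/3)·15·L^(-1/3) = 10·L^(-1/3).
Setting P·MP_L = w: 180·L^(-1/3) = w.
Solving for L: L^(-1/3) = w/180, so L = (180/w)^(3).

L(w) = 5832000/w³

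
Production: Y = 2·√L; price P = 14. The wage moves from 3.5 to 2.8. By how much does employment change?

ΔL = 9

From P·MP_L = w with MP_L = L^(-1/2), the labor demand is L(w) = (14/w)^(2).
At w = 3.5: L = 16. At w = 2.8: L = 25.
ΔL = 25 − 16 = 9.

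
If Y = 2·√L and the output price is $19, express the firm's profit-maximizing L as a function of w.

MP_L = (1/2)·2·L^(-1/2) = L^(-1/2).
Setting P·MP_L = w: 19·L^(-1/2) = w.
Solving for L: L^(-1/2) = w/19, so L = (19/w)^(2).

L(w) = 361/w²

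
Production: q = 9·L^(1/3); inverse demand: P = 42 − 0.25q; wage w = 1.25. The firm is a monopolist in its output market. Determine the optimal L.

Marginal revenue from the inverse demand is MR = 42 − 0.5q.
The marginal product is MP_L = 3·L^(-2/3).
A monopolist hires until marginal revenue product equals the wage: MR·MP_L = w.
At L, q = 9·L^(1/3). Substituting and solving: (42 − 4.5·L^(1/3))·3·L^(-2/3) = 1.25 gives L = 216.

L* = 216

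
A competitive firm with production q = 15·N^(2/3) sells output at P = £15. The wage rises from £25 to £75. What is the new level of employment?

From P·MP_N = w with MP_N = 10·N^(-1/3), the labor demand is N(w) = (150/w)^(3).
At w = 25: N = 216. At w = 75: N = 8.

N* = 8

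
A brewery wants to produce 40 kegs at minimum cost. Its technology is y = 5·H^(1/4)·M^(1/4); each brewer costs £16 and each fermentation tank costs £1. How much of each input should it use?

H* = 16, M* = 256

Cost minimization requires the marginal rate of technical substitution to equal the input-price ratio: MP_H/MP_M = w/r.
Here MP_H/MP_M = (1/4)·(M/H)/(1/4) = (M/H). Setting this equal to 16/1 = 16 gives M = 16H.
Substituting into y = 40: 5·H^(1/4)·(16H)^(1/4) = 40.
Solving, H = 16 and M = 256.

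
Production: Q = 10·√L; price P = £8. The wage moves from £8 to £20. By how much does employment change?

ΔL = -21

From P·MP_L = w with MP_L = 5·L^(-1/2), the labor demand is L(w) = (40/w)^(2).
At w = 8: L = 25. At w = 20: L = 4.
ΔL = 4 − 25 = -21.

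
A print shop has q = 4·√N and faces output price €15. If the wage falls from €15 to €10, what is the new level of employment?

N* = 9

From P·MP_N = w with MP_N = 2·N^(-1/2), the labor demand is N(w) = (30/w)^(2).
At w = 15: N = 4. At w = 10: N = 9.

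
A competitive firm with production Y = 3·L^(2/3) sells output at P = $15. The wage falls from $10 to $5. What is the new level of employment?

From P·MP_L = w with MP_L = 2·L^(-1/3), the labor demand is L(w) = (30/w)^(3).
At w = 10: L = 27. At w = 5: L = 216.

L* = 216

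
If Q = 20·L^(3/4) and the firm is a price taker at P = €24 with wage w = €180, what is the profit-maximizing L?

L* = 16

MP_L = (3/4)·20·L^(-1/4) = 15·L^(-1/4).
Profit maximization for a price taker requires P·MP_L = w: 24·15·L^(-1/4) = 180.
So L^(-1/4) = 0.5, which gives L = 16.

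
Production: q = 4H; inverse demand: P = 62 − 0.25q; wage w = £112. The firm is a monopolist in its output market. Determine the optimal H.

H* = 17

Marginal revenue from the inverse demand is MR = 62 − 0.5q.
The marginal product is MP_H = 4.
A monopolist hires until marginal revenue product equals the wage: MR·MP_H = w.
(62 − 2H)·4 = 112, so H = 17.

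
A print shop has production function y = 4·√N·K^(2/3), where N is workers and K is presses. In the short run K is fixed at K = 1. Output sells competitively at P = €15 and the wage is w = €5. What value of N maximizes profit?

N* = 36

With K = 1, MP_N = (1/2)·4·N^(-1/2)·1^(2/3) = 2·N^(-1/2).
Profit maximization for a price taker requires P·MP_N = w: 15·2·N^(-1/2) = 5.
So N^(-1/2) = 1/6, which gives N = 36.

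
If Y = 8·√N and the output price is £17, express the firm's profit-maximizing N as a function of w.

N(w) = 4624/w²

MP_N = (1/2)·8·N^(-1/2) = 4·N^(-1/2).
Setting P·MP_N = w: 68·N^(-1/2) = w.
Solving for N: N^(-1/2) = w/68, so N = (68/w)^(2).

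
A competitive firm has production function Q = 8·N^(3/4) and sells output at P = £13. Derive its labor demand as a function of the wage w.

N(w) = (78/w)^(4)

MP_N = (3/4)·8·N^(-1/4) = 6·N^(-1/4).
Setting P·MP_N = w: 78·N^(-1/4) = w.
Solving for N: N^(-1/4) = w/78, so N = (78/w)^(4).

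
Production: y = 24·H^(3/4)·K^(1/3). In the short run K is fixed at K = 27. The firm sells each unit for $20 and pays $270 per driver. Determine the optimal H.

With K = 27, MP_H = (3/4)·24·H^(-1/4)·27^(1/3) = 54·H^(-1/4).
Profit maximization for a price taker requires P·MP_H = w: 20·54·H^(-1/4) = 270.
So H^(-1/4) = 0.25, which gives H = 256.

H* = 256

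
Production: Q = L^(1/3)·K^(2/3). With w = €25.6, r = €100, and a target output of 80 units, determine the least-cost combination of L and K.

L* = 125, K* = 64

Cost minimization requires the marginal rate of technical substitution to equal the input-price ratio: MP_L/MP_K = w/r.
Here MP_L/MP_K = (1/3)·(K/L)/(2/3) = 0.5·(K/L). Setting this equal to 25.6/100 = 0.256 gives K = 0.512L.
Substituting into Q = 80: L^(1/3)·(0.512L)^(2/3) = 80.
Solving, L = 125 and K = 64.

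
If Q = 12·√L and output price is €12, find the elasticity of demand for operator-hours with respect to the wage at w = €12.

MP_L = (1/2)·12·L^(-1/2), so P·MP_L = w gives 72·L^(-1/2) = w.
Solving, L(w) = (72/w)^(2). This is a constant-elasticity form: L ∝ w^(−2), so ε = −2.

ε = -2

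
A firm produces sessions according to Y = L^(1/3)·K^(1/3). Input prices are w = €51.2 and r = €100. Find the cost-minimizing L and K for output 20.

Cost minimization requires the marginal rate of technical substitution to equal the input-price ratio: MP_L/MP_K = w/r.
Here MP_L/MP_K = (1/3)·(K/L)/(1/3) = (K/L). Setting this equal to 51.2/100 = 0.512 gives K = 0.512L.
Substituting into Y = 20: L^(1/3)·(0.512L)^(1/3) = 20.
Solving, L = 125 and K = 64.

L* = 125, K* = 64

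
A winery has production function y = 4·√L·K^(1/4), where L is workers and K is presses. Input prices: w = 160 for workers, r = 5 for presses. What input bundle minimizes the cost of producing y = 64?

L* = 16, K* = 256

Cost minimization requires the marginal rate of technical substitution to equal the input-price ratio: MP_L/MP_K = w/r.
Here MP_L/MP_K = (1/2)·(K/L)/(1/4) = 2·(K/L). Setting this equal to 160/5 = 32 gives K = 16L.
Substituting into y = 64: 4·L^(1/2)·(16L)^(1/4) = 64.
Solving, L = 16 and K = 256.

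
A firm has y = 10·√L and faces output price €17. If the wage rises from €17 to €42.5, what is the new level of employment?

From P·MP_L = w with MP_L = 5·L^(-1/2), the labor demand is L(w) = (85/w)^(2).
At w = 17: L = 25. At w = 42.5: L = 4.

L* = 4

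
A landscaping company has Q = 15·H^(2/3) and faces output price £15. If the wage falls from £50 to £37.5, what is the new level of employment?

From P·MP_H = w with MP_H = 10·H^(-1/3), the labor demand is H(w) = (150/w)^(3).
At w = 50: H = 27. At w = 37.5: H = 64.

H* = 64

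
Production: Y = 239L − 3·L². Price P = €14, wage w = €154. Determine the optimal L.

L* = 38

The marginal product of L is MP_L = 239 − 6L.
A price-taking firm hires until the value of the marginal product equals the wage: P·MP_L = w, so 14·(239 − 6L) = 154.
Then 239 − 6L = 11, giving L = 38.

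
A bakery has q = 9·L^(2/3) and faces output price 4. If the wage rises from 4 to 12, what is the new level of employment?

From P·MP_L = w with MP_L = 6·L^(-1/3), the labor demand is L(w) = (24/w)^(3).
At w = 4: L = 216. At w = 12: L = 8.

L* = 8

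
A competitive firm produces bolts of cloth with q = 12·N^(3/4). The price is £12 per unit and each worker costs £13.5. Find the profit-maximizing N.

N* = 4096

MP_N = (3/4)·12·N^(-1/4) = 9·N^(-1/4).
Profit maximization for a price taker requires P·MP_N = w: 12·9·N^(-1/4) = 13.5.
So N^(-1/4) = 0.125, which gives N = 4096.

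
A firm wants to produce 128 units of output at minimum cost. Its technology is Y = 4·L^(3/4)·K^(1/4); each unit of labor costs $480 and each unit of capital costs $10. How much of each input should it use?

L* = 16, K* = 256

Cost minimization requires the marginal rate of technical substitution to equal the input-price ratio: MP_L/MP_K = w/r.
Here MP_L/MP_K = (3/4)·(K/L)/(1/4) = 3·(K/L). Setting this equal to 480/10 = 48 gives K = 16L.
Substituting into Y = 128: 4·L^(3/4)·(16L)^(1/4) = 128.
Solving, L = 16 and K = 256.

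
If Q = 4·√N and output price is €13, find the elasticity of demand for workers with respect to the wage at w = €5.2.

MP_N = (1/2)·4·N^(-1/2), so P·MP_N = w gives 26·N^(-1/2) = w.
Solving, N(w) = (26/w)^(2). This is a constant-elasticity form: N ∝ w^(−2), so ε = −2.

ε = -2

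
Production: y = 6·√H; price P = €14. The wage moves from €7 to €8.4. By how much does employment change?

ΔH = -11

From P·MP_H = w with MP_H = 3·H^(-1/2), the labor demand is H(w) = (42/w)^(2).
At w = 7: H = 36. At w = 8.4: H = 25.
ΔH = 25 − 36 = -11.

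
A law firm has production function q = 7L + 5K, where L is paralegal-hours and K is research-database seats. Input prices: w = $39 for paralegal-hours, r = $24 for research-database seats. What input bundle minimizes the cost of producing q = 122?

L* = 0, K* = 24.4

The inputs are perfect substitutes, so the firm uses whichever has the lower cost per unit of output.
Cost per unit of output via L is w/7 = 39/7; via K it is r/5 = 4.8. K is cheaper.
Producing q = 122 with K alone: L = 0, K = 24.4.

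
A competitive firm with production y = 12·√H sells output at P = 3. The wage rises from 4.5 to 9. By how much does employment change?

ΔH = -12

From P·MP_H = w with MP_H = 6·H^(-1/2), the labor demand is H(w) = (18/w)^(2).
At w = 4.5: H = 16. At w = 9: H = 4.
ΔH = 4 − 16 = -12.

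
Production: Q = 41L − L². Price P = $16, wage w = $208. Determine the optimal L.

The marginal product of L is MP_L = 41 − 2L.
A price-taking firm hires until the value of the marginal product equals the wage: P·MP_L = w, so 16·(41 − 2L) = 208.
Then 41 − 2L = 13, giving L = 14.

L* = 14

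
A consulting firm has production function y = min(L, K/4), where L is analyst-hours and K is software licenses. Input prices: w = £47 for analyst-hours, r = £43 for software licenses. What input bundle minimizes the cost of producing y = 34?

With a fixed-proportions technology, the cost-minimizing bundle uses no slack in either input: L = K/4 = y.
So L = 34 and K = 4·34 = 136.

L* = 34, K* = 136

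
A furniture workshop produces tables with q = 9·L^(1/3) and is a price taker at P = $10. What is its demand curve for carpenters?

L(w) = (30/w)^(3/2)

MP_L = (1/3)·9·L^(-2/3) = 3·L^(-2/3).
Setting P·MP_L = w: 30·L^(-2/3) = w.
Solving for L: L^(-2/3) = w/30, so L = (30/w)^(3/2).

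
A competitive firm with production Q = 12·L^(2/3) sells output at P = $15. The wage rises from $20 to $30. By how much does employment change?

From P·MP_L = w with MP_L = 8·L^(-1/3), the labor demand is L(w) = (120/w)^(3).
At w = 20: L = 216. At w = 30: L = 64.
ΔL = 64 − 216 = -152.

ΔL = -152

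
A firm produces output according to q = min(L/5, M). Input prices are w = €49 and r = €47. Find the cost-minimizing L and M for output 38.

L* = 190, M* = 38

With a fixed-proportions technology, the cost-minimizing bundle uses no slack in either input: L/5 = M = q.
So L = 5·38 = 190 and M = 38.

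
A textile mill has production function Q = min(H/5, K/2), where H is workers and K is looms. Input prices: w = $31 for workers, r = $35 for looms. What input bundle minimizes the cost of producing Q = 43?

H* = 215, K* = 86

With a fixed-proportions technology, the cost-minimizing bundle uses no slack in either input: H/5 = K/2 = Q.
So H = 5·43 = 215 and K = 2·43 = 86.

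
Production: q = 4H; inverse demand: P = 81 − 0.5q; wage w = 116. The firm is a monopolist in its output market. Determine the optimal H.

H* = 13

Marginal revenue from the inverse demand is MR = 81 − q.
The marginal product is MP_H = 4.
A monopolist hires until marginal revenue product equals the wage: MR·MP_H = w.
(81 − 4H)·4 = 116, so H = 13.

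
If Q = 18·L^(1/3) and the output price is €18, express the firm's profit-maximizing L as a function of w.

L(w) = (108/w)^(3/2)

MP_L = (1/3)·18·L^(-2/3) = 6·L^(-2/3).
Setting P·MP_L = w: 108·L^(-2/3) = w.
Solving for L: L^(-2/3) = w/108, so L = (108/w)^(3/2).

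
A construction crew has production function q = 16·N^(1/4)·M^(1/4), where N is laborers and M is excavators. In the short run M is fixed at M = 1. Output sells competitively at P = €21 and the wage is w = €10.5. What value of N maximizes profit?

N* = 16

With M = 1, MP_N = (1/4)·16·N^(-3/4)·1^(1/4) = 4·N^(-3/4).
Profit maximization for a price taker requires P·MP_N = w: 21·4·N^(-3/4) = 10.5.
So N^(-3/4) = 0.125, which gives N = 16.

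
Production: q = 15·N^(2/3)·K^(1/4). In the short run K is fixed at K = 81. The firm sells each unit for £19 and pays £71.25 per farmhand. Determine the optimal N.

N* = 512

With K = 81, MP_N = (2/3)·15·N^(-1/3)·81^(1/4) = 30·N^(-1/3).
Profit maximization for a price taker requires P·MP_N = w: 19·30·N^(-1/3) = 71.25.
So N^(-1/3) = 0.125, which gives N = 512.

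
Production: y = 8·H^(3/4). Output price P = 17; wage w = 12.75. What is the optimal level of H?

H* = 4096

MP_H = (3/4)·8·H^(-1/4) = 6·H^(-1/4).
Profit maximization for a price taker requires P·MP_H = w: 17·6·H^(-1/4) = 12.75.
So H^(-1/4) = 0.125, which gives H = 4096.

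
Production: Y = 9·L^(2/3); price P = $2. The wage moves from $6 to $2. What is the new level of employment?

From P·MP_L = w with MP_L = 6·L^(-1/3), the labor demand is L(w) = (12/w)^(3).
At w = 6: L = 8. At w = 2: L = 216.

L* = 216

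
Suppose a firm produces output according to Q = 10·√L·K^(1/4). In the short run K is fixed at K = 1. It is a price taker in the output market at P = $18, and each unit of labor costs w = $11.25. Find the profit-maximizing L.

L* = 64

With K = 1, MP_L = (1/2)·10·L^(-1/2)·1^(1/4) = 5·L^(-1/2).
Profit maximization for a price taker requires P·MP_L = w: 18·5·L^(-1/2) = 11.25.
So L^(-1/2) = 0.125, which gives L = 64.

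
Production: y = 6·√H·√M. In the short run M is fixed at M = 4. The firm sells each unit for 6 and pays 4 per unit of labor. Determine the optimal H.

With M = 4, MP_H = (1/2)·6·H^(-1/2)·4^(1/2) = 6·H^(-1/2).
Profit maximization for a price taker requires P·MP_H = w: 6·6·H^(-1/2) = 4.
So H^(-1/2) = 1/9, which gives H = 81.

H* = 81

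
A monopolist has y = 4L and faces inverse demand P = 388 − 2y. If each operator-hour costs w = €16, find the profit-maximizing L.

Marginal revenue from the inverse demand is MR = 388 − 4y.
The marginal product is MP_L = 4.
A monopolist hires until marginal revenue product equals the wage: MR·MP_L = w.
(388 − 16L)·4 = 16, so L = 24.

L* = 24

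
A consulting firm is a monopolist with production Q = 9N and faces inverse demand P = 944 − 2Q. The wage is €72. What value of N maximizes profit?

N* = 26

Marginal revenue from the inverse demand is MR = 944 − 4Q.
The marginal product is MP_N = 9.
A monopolist hires until marginal revenue product equals the wage: MR·MP_N = w.
(944 − 36N)·9 = 72, so N = 26.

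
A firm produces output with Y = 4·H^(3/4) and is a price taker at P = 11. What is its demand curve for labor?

MP_H = (3/4)·4·H^(-1/4) = 3·H^(-1/4).
Setting P·MP_H = w: 33·H^(-1/4) = w.
Solving for H: H^(-1/4) = w/33, so H = (33/w)^(4).

H(w) = 1185921/w^(4)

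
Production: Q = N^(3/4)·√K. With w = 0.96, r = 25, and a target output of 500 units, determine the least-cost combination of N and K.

Cost minimization requires the marginal rate of technical substitution to equal the input-price ratio: MP_N/MP_K = w/r.
Here MP_N/MP_K = (3/4)·(K/N)/(1/2) = 1.5·(K/N). Setting this equal to 0.96/25 = 0.0384 gives K = 0.0256N.
Substituting into Q = 500: N^(3/4)·(0.0256N)^(1/2) = 500.
Solving, N = 625 and K = 16.

N* = 625, K* = 16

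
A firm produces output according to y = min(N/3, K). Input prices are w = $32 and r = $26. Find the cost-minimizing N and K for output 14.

With a fixed-proportions technology, the cost-minimizing bundle uses no slack in either input: N/3 = K = y.
So N = 3·14 = 42 and K = 14.

N* = 42, K* = 14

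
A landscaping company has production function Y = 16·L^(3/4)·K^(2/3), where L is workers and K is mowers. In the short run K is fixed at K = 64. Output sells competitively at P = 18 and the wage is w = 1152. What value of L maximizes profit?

L* = 81

With K = 64, MP_L = (3/4)·16·L^(-1/4)·64^(2/3) = 192·L^(-1/4).
Profit maximization for a price taker requires P·MP_L = w: 18·192·L^(-1/4) = 1152.
So L^(-1/4) = 1/3, which gives L = 81.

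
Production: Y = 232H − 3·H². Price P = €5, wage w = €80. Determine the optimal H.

The marginal product of H is MP_H = 232 − 6H.
A price-taking firm hires until the value of the marginal product equals the wage: P·MP_H = w, so 5·(232 − 6H) = 80.
Then 232 − 6H = 16, giving H = 36.

H* = 36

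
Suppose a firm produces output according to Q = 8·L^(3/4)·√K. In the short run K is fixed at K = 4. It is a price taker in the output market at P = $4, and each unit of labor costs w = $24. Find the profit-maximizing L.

With K = 4, MP_L = (3/4)·8·L^(-1/4)·4^(1/2) = 12·L^(-1/4).
Profit maximization for a price taker requires P·MP_L = w: 4·12·L^(-1/4) = 24.
So L^(-1/4) = 0.5, which gives L = 16.

L* = 16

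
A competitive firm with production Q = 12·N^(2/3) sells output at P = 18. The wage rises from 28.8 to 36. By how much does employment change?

From P·MP_N = w with MP_N = 8·N^(-1/3), the labor demand is N(w) = (144/w)^(3).
At w = 28.8: N = 125. At w = 36: N = 64.
ΔN = 64 − 125 = -61.

ΔN = -61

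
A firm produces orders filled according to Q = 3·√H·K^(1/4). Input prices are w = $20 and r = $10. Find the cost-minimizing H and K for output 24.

Cost minimization requires the marginal rate of technical substitution to equal the input-price ratio: MP_H/MP_K = w/r.
Here MP_H/MP_K = (1/2)·(K/H)/(1/4) = 2·(K/H). Setting this equal to 20/10 = 2 gives K = H.
Substituting into Q = 24: 3·H^(1/2)·(H)^(1/4) = 24.
Solving, H = 16 and K = 16.

H* = 16, K* = 16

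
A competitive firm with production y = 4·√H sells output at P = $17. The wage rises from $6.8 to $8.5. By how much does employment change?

ΔH = -9

From P·MP_H = w with MP_H = 2·H^(-1/2), the labor demand is H(w) = (34/w)^(2).
At w = 6.8: H = 25. At w = 8.5: H = 16.
ΔH = 16 − 25 = -9.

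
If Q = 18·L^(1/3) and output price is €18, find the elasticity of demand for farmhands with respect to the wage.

MP_L = (1/3)·18·L^(-2/3), so P·MP_L = w gives 108·L^(-2/3) = w.
Solving, L(w) = (108/w)^(3/2). This is a constant-elasticity form: L ∝ w^(−3/2), so ε = −3/2.

ε = -1.5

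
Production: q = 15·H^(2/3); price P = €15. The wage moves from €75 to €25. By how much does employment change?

ΔH = 208

From P·MP_H = w with MP_H = 10·H^(-1/3), the labor demand is H(w) = (150/w)^(3).
At w = 75: H = 8. At w = 25: H = 216.
ΔH = 216 − 8 = 208.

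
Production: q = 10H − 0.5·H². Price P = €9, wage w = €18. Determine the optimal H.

The marginal product of H is MP_H = 10 − H.
A price-taking firm hires until the value of the marginal product equals the wage: P·MP_H = w, so 9·(10 − H) = 18.
Then 10 − H = 2, giving H = 8.

H* = 8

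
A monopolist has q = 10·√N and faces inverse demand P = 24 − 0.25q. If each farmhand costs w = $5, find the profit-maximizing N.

N* = 16

Marginal revenue from the inverse demand is MR = 24 − 0.5q.
The marginal product is MP_N = 5·N^(-1/2).
A monopolist hires until marginal revenue product equals the wage: MR·MP_N = w.
At N, q = 10·√N. Substituting and solving: (24 − 5·√N)·5·N^(-1/2) = 5 gives N = 16.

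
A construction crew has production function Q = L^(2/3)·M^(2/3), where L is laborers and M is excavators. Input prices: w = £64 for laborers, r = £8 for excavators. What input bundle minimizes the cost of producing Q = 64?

Cost minimization requires the marginal rate of technical substitution to equal the input-price ratio: MP_L/MP_M = w/r.
Here MP_L/MP_M = (2/3)·(M/L)/(2/3) = (M/L). Setting this equal to 64/8 = 8 gives M = 8L.
Substituting into Q = 64: L^(2/3)·(8L)^(2/3) = 64.
Solving, L = 8 and M = 64.

L* = 8, M* = 64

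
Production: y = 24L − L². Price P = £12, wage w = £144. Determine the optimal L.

The marginal product of L is MP_L = 24 − 2L.
A price-taking firm hires until the value of the marginal product equals the wage: P·MP_L = w, so 12·(24 − 2L) = 144.
Then 24 − 2L = 12, giving L = 6.

L* = 6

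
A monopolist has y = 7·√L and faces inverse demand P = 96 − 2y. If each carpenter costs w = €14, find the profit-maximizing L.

L* = 9

Marginal revenue from the inverse demand is MR = 96 − 4y.
The marginal product is MP_L = 3.5·L^(-1/2).
A monopolist hires until marginal revenue product equals the wage: MR·MP_L = w.
At L, y = 7·√L. Substituting and solving: (96 − 28·√L)·3.5·L^(-1/2) = 14 gives L = 9.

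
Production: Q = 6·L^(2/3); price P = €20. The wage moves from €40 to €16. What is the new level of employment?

From P·MP_L = w with MP_L = 4·L^(-1/3), the labor demand is L(w) = (80/w)^(3).
At w = 40: L = 8. At w = 16: L = 125.

L* = 125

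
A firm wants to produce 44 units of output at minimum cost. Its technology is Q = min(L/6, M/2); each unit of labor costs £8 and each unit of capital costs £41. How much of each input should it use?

With a fixed-proportions technology, the cost-minimizing bundle uses no slack in either input: L/6 = M/2 = Q.
So L = 6·44 = 264 and M = 2·44 = 88.

L* = 264, M* = 88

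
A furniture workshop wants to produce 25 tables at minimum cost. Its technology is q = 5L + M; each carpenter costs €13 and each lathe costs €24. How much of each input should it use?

L* = 5, M* = 0

The inputs are perfect substitutes, so the firm uses whichever has the lower cost per unit of output.
Cost per unit of output via L is 2.6; via M it is 24. L is cheaper.
Producing q = 25 with L alone: L = 5, M = 0.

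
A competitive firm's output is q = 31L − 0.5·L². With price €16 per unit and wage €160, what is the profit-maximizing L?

The marginal product of L is MP_L = 31 − L.
A price-taking firm hires until the value of the marginal product equals the wage: P·MP_L = w, so 16·(31 − L) = 160.
Then 31 − L = 10, giving L = 21.

L* = 21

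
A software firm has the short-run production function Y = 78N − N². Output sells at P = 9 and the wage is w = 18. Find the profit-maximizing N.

The marginal product of N is MP_N = 78 − 2N.
A price-taking firm hires until the value of the marginal product equals the wage: P·MP_N = w, so 9·(78 − 2N) = 18.
Then 78 − 2N = 2, giving N = 38.

N* = 38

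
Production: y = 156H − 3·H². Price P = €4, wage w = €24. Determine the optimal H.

The marginal product of H is MP_H = 156 − 6H.
A price-taking firm hires until the value of the marginal product equals the wage: P·MP_H = w, so 4·(156 − 6H) = 24.
Then 156 − 6H = 6, giving H = 25.

H* = 25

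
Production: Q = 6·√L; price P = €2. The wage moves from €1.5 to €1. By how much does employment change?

ΔL = 20

From P·MP_L = w with MP_L = 3·L^(-1/2), the labor demand is L(w) = (6/w)^(2).
At w = 1.5: L = 16. At w = 1: L = 36.
ΔL = 36 − 16 = 20.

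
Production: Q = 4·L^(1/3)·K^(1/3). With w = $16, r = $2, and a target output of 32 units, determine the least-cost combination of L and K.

L* = 8, K* = 64

Cost minimization requires the marginal rate of technical substitution to equal the input-price ratio: MP_L/MP_K = w/r.
Here MP_L/MP_K = (1/3)·(K/L)/(1/3) = (K/L). Setting this equal to 16/2 = 8 gives K = 8L.
Substituting into Q = 32: 4·L^(1/3)·(8L)^(1/3) = 32.
Solving, L = 8 and K = 64.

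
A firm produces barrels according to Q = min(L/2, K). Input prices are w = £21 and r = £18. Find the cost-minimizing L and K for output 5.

With a fixed-proportions technology, the cost-minimizing bundle uses no slack in either input: L/2 = K = Q.
So L = 2·5 = 10 and K = 5.

L* = 10, K* = 5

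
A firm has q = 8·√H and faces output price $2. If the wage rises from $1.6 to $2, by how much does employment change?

From P·MP_H = w with MP_H = 4·H^(-1/2), the labor demand is H(w) = (8/w)^(2).
At w = 1.6: H = 25. At w = 2: H = 16.
ΔH = 16 − 25 = -9.

ΔH = -9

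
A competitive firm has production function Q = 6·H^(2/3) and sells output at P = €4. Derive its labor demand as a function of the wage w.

H(w) = 4096/w³

MP_H = (2/3)·6·H^(-1/3) = 4·H^(-1/3).
Setting P·MP_H = w: 16·H^(-1/3) = w.
Solving for H: H^(-1/3) = w/16, so H = (16/w)^(3).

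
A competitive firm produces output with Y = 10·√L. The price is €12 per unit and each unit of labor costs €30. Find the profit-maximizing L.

L* = 4

MP_L = (1/2)·10·L^(-1/2) = 5·L^(-1/2).
Profit maximization for a price taker requires P·MP_L = w: 12·5·L^(-1/2) = 30.
So L^(-1/2) = 0.5, which gives L = 4.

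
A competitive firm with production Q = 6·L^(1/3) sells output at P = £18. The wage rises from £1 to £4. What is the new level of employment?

From P·MP_L = w with MP_L = 2·L^(-2/3), the labor demand is L(w) = (36/w)^(3/2).
At w = 1: L = 216. At w = 4: L = 27.

L* = 27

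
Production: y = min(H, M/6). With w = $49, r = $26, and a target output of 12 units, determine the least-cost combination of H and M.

H* = 12, M* = 72

With a fixed-proportions technology, the cost-minimizing bundle uses no slack in either input: H = M/6 = y.
So H = 12 and M = 6·12 = 72.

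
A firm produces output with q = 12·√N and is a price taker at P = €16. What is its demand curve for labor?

N(w) = 9216/w²

MP_N = (1/2)·12·N^(-1/2) = 6·N^(-1/2).
Setting P·MP_N = w: 96·N^(-1/2) = w.
Solving for N: N^(-1/2) = w/96, so N = (96/w)^(2).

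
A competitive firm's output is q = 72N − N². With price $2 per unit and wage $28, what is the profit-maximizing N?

The marginal product of N is MP_N = 72 − 2N.
A price-taking firm hires until the value of the marginal product equals the wage: P·MP_N = w, so 2·(72 − 2N) = 28.
Then 72 − 2N = 14, giving N = 29.

N* = 29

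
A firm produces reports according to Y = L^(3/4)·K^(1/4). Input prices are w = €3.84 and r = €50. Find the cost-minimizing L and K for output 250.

L* = 625, K* = 16

Cost minimization requires the marginal rate of technical substitution to equal the input-price ratio: MP_L/MP_K = w/r.
Here MP_L/MP_K = (3/4)·(K/L)/(1/4) = 3·(K/L). Setting this equal to 3.84/50 = 0.0768 gives K = 0.0256L.
Substituting into Y = 250: L^(3/4)·(0.0256L)^(1/4) = 250.
Solving, L = 625 and K = 16.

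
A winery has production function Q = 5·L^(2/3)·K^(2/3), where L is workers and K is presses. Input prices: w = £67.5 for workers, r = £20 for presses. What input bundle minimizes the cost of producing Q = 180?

Cost minimization requires the marginal rate of technical substitution to equal the input-price ratio: MP_L/MP_K = w/r.
Here MP_L/MP_K = (2/3)·(K/L)/(2/3) = (K/L). Setting this equal to 67.5/20 = 3.375 gives K = 3.375L.
Substituting into Q = 180: 5·L^(2/3)·(3.375L)^(2/3) = 180.
Solving, L = 8 and K = 27.

L* = 8, K* = 27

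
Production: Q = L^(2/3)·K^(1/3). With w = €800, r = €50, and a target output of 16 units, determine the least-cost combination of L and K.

L* = 8, K* = 64

Cost minimization requires the marginal rate of technical substitution to equal the input-price ratio: MP_L/MP_K = w/r.
Here MP_L/MP_K = (2/3)·(K/L)/(1/3) = 2·(K/L). Setting this equal to 800/50 = 16 gives K = 8L.
Substituting into Q = 16: L^(2/3)·(8L)^(1/3) = 16.
Solving, L = 8 and K = 64.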